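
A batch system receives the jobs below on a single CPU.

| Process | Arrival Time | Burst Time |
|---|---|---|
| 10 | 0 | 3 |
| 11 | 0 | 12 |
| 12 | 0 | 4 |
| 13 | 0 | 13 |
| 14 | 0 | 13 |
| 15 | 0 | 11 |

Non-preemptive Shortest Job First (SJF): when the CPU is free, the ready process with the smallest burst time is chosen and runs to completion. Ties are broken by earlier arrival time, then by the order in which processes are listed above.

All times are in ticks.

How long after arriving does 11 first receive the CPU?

Timeline: | 10 0-3 | 12 3-7 | 15 7-18 | 11 18-30 | 13 30-43 | 14 43-56 |
Completion: 10=3  11=30  12=7  13=43  14=56  15=18
Turnaround (C−A): 10=3  11=30  12=7  13=43  14=56  15=18
Response(11) = first start − arrival = 18 − 0 = 18

18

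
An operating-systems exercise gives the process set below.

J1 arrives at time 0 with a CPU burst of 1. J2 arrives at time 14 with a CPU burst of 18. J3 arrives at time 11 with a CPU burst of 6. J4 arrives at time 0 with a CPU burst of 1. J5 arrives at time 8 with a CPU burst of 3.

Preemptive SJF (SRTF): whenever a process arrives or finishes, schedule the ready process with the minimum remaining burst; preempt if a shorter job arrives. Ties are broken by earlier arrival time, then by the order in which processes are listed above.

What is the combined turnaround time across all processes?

Schedule: | J1 0-1 | J4 1-2 | idle 2-8 | J5 8-11 | J3 11-17 | J2 17-35 |
Completion: J1=1  J2=35  J3=17  J4=2  J5=11
Turnaround (C−A): J1=1  J2=21  J3=6  J4=2  J5=3
Turnaround = completion − arrival: J1=1, J2=21, J3=6, J4=2, J5=3
Total turnaround = 1 + 21 + 6 + 2 + 3 = 33

33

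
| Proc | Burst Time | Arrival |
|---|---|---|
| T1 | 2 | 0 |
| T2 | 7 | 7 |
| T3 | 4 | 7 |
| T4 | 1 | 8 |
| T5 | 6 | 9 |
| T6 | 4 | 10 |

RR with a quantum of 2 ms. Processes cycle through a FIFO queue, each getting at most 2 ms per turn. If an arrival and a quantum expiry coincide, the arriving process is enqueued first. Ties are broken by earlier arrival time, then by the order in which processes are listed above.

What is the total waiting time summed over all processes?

Timeline: | T1 0-2 | idle 2-7 | T2 7-9 | T3 9-11 | T4 11-12 | T5 12-14 | T2 14-16 | T6 16-18 | T3 18-20 | T5 20-22 | T2 22-24 | T6 24-26 | T5 26-28 | T2 28-29 |
Completion: T1=2  T2=29  T3=20  T4=12  T5=28  T6=26
Turnaround (C−A): T1=2  T2=22  T3=13  T4=4  T5=19  T6=16
Waiting = turnaround − burst: T1=0, T2=15, T3=9, T4=3, T5=13, T6=12
Total waiting = 0 + 15 + 9 + 3 + 13 + 12 = 52

52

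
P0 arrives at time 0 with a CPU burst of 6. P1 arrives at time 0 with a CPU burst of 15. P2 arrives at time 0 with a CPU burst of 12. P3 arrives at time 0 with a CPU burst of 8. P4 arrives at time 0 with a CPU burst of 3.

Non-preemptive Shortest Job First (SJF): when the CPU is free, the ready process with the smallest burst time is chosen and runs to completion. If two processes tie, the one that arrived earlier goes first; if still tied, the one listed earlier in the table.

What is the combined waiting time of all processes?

Schedule: | P4 0-3 | P0 3-9 | P3 9-17 | P2 17-29 | P1 29-44 |
Completion: P0=9  P1=44  P2=29  P3=17  P4=3
Waiting = turnaround − burst: P0=3, P1=29, P2=17, P3=9, P4=0
Total waiting = 3 + 29 + 17 + 9 + 0 = 58

58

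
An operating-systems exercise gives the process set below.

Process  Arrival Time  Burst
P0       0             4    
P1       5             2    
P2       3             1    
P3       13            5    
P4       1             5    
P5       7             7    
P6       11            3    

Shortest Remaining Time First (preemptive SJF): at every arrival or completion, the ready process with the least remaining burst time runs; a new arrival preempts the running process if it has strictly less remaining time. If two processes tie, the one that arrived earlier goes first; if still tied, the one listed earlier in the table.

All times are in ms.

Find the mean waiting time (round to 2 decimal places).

Timeline: | P0 0-4 | P2 4-5 | P1 5-7 | P4 7-12 | P6 12-15 | P3 15-20 | P5 20-27 |
Completion: P0=4  P1=7  P2=5  P3=20  P4=12  P5=27  P6=15
Turnaround (C−A): P0=4  P1=2  P2=2  P3=7  P4=11  P5=20  P6=4
Waiting times: P0=0, P1=0, P2=1, P3=2, P4=6, P5=13, P6=1
Average waiting = (0+0+1+2+6+13+1) / 7 = 23/7 = 3.29

3.29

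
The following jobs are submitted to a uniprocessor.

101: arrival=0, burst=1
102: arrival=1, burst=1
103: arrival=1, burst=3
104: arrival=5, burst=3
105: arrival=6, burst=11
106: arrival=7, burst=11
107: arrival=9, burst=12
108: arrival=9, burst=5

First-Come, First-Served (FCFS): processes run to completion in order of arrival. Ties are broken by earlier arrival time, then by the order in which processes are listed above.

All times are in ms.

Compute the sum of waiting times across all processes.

69

Timeline: | 101 0-1 | 102 1-2 | 103 2-5 | 104 5-8 | 105 8-19 | 106 19-30 | 107 30-42 | 108 42-47 |
Completion: 101=1  102=2  103=5  104=8  105=19  106=30  107=42  108=47
Turnaround (C−A): 101=1  102=1  103=4  104=3  105=13  106=23  107=33  108=38
Waiting = turnaround − burst: 101=0, 102=0, 103=1, 104=0, 105=2, 106=12, 107=21, 108=33
Total waiting = 0 + 0 + 1 + 0 + 2 + 12 + 21 + 33 = 69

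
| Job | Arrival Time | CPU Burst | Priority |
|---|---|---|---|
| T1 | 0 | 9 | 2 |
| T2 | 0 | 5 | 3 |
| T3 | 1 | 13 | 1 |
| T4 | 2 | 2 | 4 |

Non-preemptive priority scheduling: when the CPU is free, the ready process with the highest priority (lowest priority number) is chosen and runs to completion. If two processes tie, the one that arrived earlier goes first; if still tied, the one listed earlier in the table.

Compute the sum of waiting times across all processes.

55

Timeline: | T1 0-9 | T3 9-22 | T2 22-27 | T4 27-29 |
Completion: T1=9  T2=27  T3=22  T4=29
Turnaround (C−A): T1=9  T2=27  T3=21  T4=27
Waiting = turnaround − burst: T1=0, T2=22, T3=8, T4=25
Total waiting = 0 + 22 + 8 + 25 = 55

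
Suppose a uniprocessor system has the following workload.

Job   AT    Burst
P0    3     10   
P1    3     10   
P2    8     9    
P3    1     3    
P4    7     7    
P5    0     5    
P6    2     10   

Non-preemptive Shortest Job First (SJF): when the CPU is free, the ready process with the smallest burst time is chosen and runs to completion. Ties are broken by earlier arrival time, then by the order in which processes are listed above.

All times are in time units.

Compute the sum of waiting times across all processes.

Schedule: | P5 0-5 | P3 5-8 | P4 8-15 | P2 15-24 | P6 24-34 | P0 34-44 | P1 44-54 |
Completion: P0=44  P1=54  P2=24  P3=8  P4=15  P5=5  P6=34
Waiting = turnaround − burst: P0=31, P1=41, P2=7, P3=4, P4=1, P5=0, P6=22
Total waiting = 31 + 41 + 7 + 4 + 1 + 0 + 22 = 106

106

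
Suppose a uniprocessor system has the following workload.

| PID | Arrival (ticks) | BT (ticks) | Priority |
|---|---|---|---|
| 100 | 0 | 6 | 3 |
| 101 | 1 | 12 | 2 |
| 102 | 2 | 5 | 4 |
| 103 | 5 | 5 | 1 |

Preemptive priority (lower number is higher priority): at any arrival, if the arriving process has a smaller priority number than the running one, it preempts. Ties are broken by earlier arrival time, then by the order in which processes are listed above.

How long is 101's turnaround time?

17

Gantt: | 100 0-1 | 101 1-5 | 103 5-10 | 101 10-18 | 100 18-23 | 102 23-28 |
Completion: 100=23  101=18  102=28  103=10
Turnaround (C−A): 100=23  101=17  102=26  103=5
Turnaround(101) = completion − arrival = 18 − 1 = 17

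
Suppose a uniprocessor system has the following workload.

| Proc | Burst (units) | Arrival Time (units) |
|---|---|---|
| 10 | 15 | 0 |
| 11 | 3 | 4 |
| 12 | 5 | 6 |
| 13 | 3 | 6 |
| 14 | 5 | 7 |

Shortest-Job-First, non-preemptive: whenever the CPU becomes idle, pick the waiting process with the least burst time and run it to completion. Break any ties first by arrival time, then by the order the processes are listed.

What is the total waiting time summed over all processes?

57

Timeline: | 10 0-15 | 11 15-18 | 13 18-21 | 12 21-26 | 14 26-31 |
Completion: 10=15  11=18  12=26  13=21  14=31
Turnaround (C−A): 10=15  11=14  12=20  13=15  14=24
Waiting = turnaround − burst: 10=0, 11=11, 12=15, 13=12, 14=19
Total waiting = 0 + 11 + 15 + 12 + 19 = 57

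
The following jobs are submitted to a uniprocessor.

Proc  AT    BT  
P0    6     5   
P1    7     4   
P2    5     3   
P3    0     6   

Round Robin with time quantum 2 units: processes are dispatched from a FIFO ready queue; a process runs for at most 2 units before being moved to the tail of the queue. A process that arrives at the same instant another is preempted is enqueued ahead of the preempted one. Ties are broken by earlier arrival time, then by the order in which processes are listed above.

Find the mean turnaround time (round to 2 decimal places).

9.00

Schedule: | P3 0-6 | P2 6-8 | P0 8-10 | P1 10-12 | P2 12-13 | P0 13-15 | P1 15-17 | P0 17-18 |
Completion: P0=18  P1=17  P2=13  P3=6
Turnaround (C−A): P0=12  P1=10  P2=8  P3=6
Turnaround times: P0=12, P1=10, P2=8, P3=6
Average turnaround = (12+10+8+6) / 4 = 36/4 = 9.00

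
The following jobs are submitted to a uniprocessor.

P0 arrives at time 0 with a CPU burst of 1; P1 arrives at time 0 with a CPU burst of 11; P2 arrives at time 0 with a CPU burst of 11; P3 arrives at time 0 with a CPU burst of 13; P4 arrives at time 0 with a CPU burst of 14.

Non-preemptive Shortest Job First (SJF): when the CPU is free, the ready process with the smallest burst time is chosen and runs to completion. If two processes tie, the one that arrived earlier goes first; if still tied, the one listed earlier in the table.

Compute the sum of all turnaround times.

Timeline: | P0 0-1 | P1 1-12 | P2 12-23 | P3 23-36 | P4 36-50 |
Completion: P0=1  P1=12  P2=23  P3=36  P4=50
Turnaround (C−A): P0=1  P1=12  P2=23  P3=36  P4=50
Turnaround = completion − arrival: P0=1, P1=12, P2=23, P3=36, P4=50
Total turnaround = 1 + 12 + 23 + 36 + 50 = 122

122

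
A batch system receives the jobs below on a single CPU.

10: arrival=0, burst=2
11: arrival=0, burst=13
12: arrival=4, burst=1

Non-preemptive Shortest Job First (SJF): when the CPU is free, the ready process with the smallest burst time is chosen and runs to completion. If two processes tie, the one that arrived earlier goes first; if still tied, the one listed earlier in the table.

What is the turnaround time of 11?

15

Schedule: | 10 0-2 | 11 2-15 | 12 15-16 |
Completion: 10=2  11=15  12=16
Turnaround(11) = completion − arrival = 15 − 0 = 15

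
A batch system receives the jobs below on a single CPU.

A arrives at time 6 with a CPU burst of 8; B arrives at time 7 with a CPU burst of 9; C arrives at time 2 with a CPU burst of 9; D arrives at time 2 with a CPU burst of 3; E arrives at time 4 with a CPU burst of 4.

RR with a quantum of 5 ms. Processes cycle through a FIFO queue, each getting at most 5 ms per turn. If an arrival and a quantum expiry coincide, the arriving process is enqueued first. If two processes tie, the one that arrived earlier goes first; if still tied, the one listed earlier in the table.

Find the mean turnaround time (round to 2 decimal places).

19.40

Timeline: | idle 0-2 | C 2-7 | D 7-10 | E 10-14 | A 14-19 | B 19-24 | C 24-28 | A 28-31 | B 31-35 |
Completion: A=31  B=35  C=28  D=10  E=14
Turnaround times: A=25, B=28, C=26, D=8, E=10
Average turnaround = (25+28+26+8+10) / 5 = 97/5 = 19.40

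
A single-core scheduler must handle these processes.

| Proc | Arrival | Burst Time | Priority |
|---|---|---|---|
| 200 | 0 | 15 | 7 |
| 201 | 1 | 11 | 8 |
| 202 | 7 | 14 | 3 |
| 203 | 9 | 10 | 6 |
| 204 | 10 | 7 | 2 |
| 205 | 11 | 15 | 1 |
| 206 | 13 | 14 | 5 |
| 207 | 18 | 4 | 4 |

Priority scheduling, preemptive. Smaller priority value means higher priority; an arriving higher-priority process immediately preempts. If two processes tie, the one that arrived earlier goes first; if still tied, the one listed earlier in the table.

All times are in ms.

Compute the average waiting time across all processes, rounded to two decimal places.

Timeline: | 200 0-7 | 202 7-10 | 204 10-11 | 205 11-26 | 204 26-32 | 202 32-43 | 207 43-47 | 206 47-61 | 203 61-71 | 200 71-79 | 201 79-90 |
Completion: 200=79  201=90  202=43  203=71  204=32  205=26  206=61  207=47
Turnaround (C−A): 200=79  201=89  202=36  203=62  204=22  205=15  206=48  207=29
Waiting times: 200=64, 201=78, 202=22, 203=52, 204=15, 205=0, 206=34, 207=25
Average waiting = (64+78+22+52+15+0+34+25) / 8 = 290/8 = 36.25

36.25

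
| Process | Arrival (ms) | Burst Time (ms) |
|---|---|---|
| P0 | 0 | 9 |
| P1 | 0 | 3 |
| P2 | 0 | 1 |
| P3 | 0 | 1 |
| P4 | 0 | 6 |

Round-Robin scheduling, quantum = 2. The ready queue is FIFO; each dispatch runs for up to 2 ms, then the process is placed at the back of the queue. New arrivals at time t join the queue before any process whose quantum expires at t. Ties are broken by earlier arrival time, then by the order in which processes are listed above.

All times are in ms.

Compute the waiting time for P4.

11

Timeline: | P0 0-2 | P1 2-4 | P2 4-5 | P3 5-6 | P4 6-8 | P0 8-10 | P1 10-11 | P4 11-13 | P0 13-15 | P4 15-17 | P0 17-20 |
Completion: P0=20  P1=11  P2=5  P3=6  P4=17
Waiting(P4) = turnaround − burst = 17 − 6 = 11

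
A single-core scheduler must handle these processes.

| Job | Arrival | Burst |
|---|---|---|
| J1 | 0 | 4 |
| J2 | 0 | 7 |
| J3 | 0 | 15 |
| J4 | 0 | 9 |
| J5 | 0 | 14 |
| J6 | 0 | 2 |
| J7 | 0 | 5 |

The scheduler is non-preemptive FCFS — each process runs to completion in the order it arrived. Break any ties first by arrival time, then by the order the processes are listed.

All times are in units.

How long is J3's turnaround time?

Gantt: | J1 0-4 | J2 4-11 | J3 11-26 | J4 26-35 | J5 35-49 | J6 49-51 | J7 51-56 |
Completion: J1=4  J2=11  J3=26  J4=35  J5=49  J6=51  J7=56
Turnaround (C−A): J1=4  J2=11  J3=26  J4=35  J5=49  J6=51  J7=56
Turnaround(J3) = completion − arrival = 26 − 0 = 26

26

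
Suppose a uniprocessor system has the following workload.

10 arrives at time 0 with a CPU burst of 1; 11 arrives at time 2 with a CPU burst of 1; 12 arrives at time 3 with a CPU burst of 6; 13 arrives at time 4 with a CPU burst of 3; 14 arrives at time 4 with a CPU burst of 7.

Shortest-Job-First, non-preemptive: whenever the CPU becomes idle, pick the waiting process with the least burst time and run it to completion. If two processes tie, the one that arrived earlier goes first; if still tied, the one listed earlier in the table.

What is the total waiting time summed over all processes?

13

Timeline: | 10 0-1 | idle 1-2 | 11 2-3 | 12 3-9 | 13 9-12 | 14 12-19 |
Completion: 10=1  11=3  12=9  13=12  14=19
Waiting = turnaround − burst: 10=0, 11=0, 12=0, 13=5, 14=8
Total waiting = 0 + 0 + 0 + 5 + 8 = 13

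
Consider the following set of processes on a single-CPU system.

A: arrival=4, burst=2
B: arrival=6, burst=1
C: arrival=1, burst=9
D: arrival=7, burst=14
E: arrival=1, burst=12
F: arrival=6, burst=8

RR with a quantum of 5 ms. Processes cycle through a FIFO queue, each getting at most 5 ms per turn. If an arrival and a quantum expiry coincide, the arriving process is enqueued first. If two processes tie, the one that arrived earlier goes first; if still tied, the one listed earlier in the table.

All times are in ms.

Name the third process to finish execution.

C

Schedule: | idle 0-1 | C 1-6 | E 6-11 | A 11-13 | B 13-14 | F 14-19 | C 19-23 | D 23-28 | E 28-33 | F 33-36 | D 36-41 | E 41-43 | D 43-47 |
Completion: A=13  B=14  C=23  D=47  E=43  F=36
Turnaround (C−A): A=9  B=8  C=22  D=40  E=42  F=30
Finish order: A → B → C → F → E → D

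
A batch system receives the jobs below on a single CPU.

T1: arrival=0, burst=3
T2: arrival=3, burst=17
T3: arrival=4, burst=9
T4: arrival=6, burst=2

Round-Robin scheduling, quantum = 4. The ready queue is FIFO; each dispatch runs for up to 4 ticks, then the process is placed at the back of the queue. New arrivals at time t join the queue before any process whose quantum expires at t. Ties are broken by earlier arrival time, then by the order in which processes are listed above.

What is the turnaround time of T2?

28

Schedule: | T1 0-3 | T2 3-7 | T3 7-11 | T4 11-13 | T2 13-17 | T3 17-21 | T2 21-25 | T3 25-26 | T2 26-31 |
Completion: T1=3  T2=31  T3=26  T4=13
Turnaround (C−A): T1=3  T2=28  T3=22  T4=7
Turnaround(T2) = completion − arrival = 31 − 3 = 28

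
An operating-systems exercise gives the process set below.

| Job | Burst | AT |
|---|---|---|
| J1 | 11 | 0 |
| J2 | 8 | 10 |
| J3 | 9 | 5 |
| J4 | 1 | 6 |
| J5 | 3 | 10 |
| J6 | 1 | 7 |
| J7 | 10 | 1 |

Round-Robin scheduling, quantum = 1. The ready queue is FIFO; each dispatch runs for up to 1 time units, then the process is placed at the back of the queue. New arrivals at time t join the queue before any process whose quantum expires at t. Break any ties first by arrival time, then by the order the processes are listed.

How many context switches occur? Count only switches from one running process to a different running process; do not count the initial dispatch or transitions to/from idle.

Timeline: | J1 0-1 | J7 1-2 | J1 2-3 | J7 3-4 | J1 4-5 | J7 5-6 | J3 6-7 | J1 7-8 | J4 8-9 | J7 9-10 | J6 10-11 | J3 11-12 | J1 12-13 | J2 13-14 | J5 14-15 | J7 15-16 | J3 16-17 | J1 17-18 | J2 18-19 | J5 19-20 | J7 20-21 | J3 21-22 | J1 22-23 | J2 23-24 | J5 24-25 | J7 25-26 | J3 26-27 | J1 27-28 | J2 28-29 | J7 29-30 | J3 30-31 | J1 31-32 | J2 32-33 | J7 33-34 | J3 34-35 | J1 35-36 | J2 36-37 | J7 37-38 | J3 38-39 | J1 39-40 | J2 40-41 | J3 41-42 | J2 42-43 |
Completion: J1=40  J2=43  J3=42  J4=9  J5=25  J6=11  J7=38
Turnaround (C−A): J1=40  J2=33  J3=37  J4=3  J5=15  J6=4  J7=37

42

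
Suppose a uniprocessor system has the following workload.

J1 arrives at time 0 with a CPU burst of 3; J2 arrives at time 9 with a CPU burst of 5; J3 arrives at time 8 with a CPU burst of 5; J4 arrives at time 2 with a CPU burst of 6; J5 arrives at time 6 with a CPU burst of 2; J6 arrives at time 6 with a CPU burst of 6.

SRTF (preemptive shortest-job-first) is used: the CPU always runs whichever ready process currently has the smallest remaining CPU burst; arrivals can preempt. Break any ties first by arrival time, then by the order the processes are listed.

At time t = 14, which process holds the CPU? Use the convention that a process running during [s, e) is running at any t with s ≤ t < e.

Schedule: | J1 0-3 | J4 3-6 | J5 6-8 | J4 8-11 | J3 11-16 | J2 16-21 | J6 21-27 |
Completion: J1=3  J2=21  J3=16  J4=11  J5=8  J6=27
Turnaround (C−A): J1=3  J2=12  J3=8  J4=9  J5=2  J6=21

J3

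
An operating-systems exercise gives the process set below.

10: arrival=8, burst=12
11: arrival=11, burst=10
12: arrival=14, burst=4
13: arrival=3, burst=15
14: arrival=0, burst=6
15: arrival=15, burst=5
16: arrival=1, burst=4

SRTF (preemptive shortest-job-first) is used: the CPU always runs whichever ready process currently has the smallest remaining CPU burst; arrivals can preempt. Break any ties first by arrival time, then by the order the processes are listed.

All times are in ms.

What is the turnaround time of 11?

Timeline: | 14 0-1 | 16 1-5 | 14 5-10 | 10 10-11 | 11 11-14 | 12 14-18 | 15 18-23 | 11 23-30 | 10 30-41 | 13 41-56 |
Completion: 10=41  11=30  12=18  13=56  14=10  15=23  16=5
Turnaround (C−A): 10=33  11=19  12=4  13=53  14=10  15=8  16=4
Turnaround(11) = completion − arrival = 30 − 11 = 19

19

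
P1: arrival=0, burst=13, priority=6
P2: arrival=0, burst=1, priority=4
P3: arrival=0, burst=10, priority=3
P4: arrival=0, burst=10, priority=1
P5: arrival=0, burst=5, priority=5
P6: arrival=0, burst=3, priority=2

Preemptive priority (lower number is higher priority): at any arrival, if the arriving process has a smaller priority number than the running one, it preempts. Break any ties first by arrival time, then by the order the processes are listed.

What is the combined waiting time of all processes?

Schedule: | P4 0-10 | P6 10-13 | P3 13-23 | P2 23-24 | P5 24-29 | P1 29-42 |
Completion: P1=42  P2=24  P3=23  P4=10  P5=29  P6=13
Turnaround (C−A): P1=42  P2=24  P3=23  P4=10  P5=29  P6=13
Waiting = turnaround − burst: P1=29, P2=23, P3=13, P4=0, P5=24, P6=10
Total waiting = 29 + 23 + 13 + 0 + 24 + 10 = 99

99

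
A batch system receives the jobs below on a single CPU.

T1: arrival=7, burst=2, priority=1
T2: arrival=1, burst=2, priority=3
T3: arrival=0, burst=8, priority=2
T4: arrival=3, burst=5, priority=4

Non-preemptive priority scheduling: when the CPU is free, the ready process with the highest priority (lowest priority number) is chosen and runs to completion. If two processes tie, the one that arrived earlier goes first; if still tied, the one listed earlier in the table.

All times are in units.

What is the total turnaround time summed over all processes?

36

Schedule: | T3 0-8 | T1 8-10 | T2 10-12 | T4 12-17 |
Completion: T1=10  T2=12  T3=8  T4=17
Turnaround (C−A): T1=3  T2=11  T3=8  T4=14
Turnaround = completion − arrival: T1=3, T2=11, T3=8, T4=14
Total turnaround = 3 + 11 + 8 + 14 = 36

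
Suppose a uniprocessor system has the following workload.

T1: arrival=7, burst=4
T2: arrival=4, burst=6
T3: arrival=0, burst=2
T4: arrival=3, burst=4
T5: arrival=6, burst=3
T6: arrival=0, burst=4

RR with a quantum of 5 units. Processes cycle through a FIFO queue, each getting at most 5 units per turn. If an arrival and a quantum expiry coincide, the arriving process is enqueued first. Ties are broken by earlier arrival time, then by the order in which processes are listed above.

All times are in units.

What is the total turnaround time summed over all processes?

Schedule: | T3 0-2 | T6 2-6 | T4 6-10 | T2 10-15 | T5 15-18 | T1 18-22 | T2 22-23 |
Completion: T1=22  T2=23  T3=2  T4=10  T5=18  T6=6
Turnaround (C−A): T1=15  T2=19  T3=2  T4=7  T5=12  T6=6
Turnaround = completion − arrival: T1=15, T2=19, T3=2, T4=7, T5=12, T6=6
Total turnaround = 15 + 19 + 2 + 7 + 12 + 6 = 61

61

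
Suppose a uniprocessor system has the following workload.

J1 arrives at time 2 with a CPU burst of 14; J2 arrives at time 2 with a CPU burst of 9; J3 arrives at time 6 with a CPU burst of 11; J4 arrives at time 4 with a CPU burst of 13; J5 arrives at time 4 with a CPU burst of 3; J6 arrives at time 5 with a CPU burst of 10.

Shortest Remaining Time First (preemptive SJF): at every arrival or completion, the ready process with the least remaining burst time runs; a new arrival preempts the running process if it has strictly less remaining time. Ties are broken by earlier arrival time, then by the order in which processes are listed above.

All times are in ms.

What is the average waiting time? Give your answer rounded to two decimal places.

Schedule: | idle 0-2 | J2 2-4 | J5 4-7 | J2 7-14 | J6 14-24 | J3 24-35 | J4 35-48 | J1 48-62 |
Completion: J1=62  J2=14  J3=35  J4=48  J5=7  J6=24
Turnaround (C−A): J1=60  J2=12  J3=29  J4=44  J5=3  J6=19
Waiting times: J1=46, J2=3, J3=18, J4=31, J5=0, J6=9
Average waiting = (46+3+18+31+0+9) / 6 = 107/6 = 17.83

17.83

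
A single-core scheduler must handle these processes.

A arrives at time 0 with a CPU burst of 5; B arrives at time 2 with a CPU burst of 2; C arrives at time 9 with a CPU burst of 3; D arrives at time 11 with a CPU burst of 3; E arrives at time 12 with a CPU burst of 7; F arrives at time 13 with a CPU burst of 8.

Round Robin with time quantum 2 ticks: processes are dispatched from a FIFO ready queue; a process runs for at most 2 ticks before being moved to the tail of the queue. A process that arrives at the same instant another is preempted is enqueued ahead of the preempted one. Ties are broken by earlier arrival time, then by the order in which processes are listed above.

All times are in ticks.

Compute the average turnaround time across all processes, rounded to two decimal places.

Gantt: | A 0-2 | B 2-4 | A 4-7 | idle 7-9 | C 9-11 | D 11-13 | C 13-14 | E 14-16 | F 16-18 | D 18-19 | E 19-21 | F 21-23 | E 23-25 | F 25-27 | E 27-28 | F 28-30 |
Completion: A=7  B=4  C=14  D=19  E=28  F=30
Turnaround times: A=7, B=2, C=5, D=8, E=16, F=17
Average turnaround = (7+2+5+8+16+17) / 6 = 55/6 = 9.17

9.17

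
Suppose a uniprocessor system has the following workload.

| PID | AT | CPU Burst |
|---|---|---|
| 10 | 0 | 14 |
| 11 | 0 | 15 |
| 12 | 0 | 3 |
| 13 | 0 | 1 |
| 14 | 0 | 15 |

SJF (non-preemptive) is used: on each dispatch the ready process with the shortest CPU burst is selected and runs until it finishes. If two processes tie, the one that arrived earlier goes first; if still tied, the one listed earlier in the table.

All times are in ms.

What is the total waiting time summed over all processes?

56

Schedule: | 13 0-1 | 12 1-4 | 10 4-18 | 11 18-33 | 14 33-48 |
Completion: 10=18  11=33  12=4  13=1  14=48
Waiting = turnaround − burst: 10=4, 11=18, 12=1, 13=0, 14=33
Total waiting = 4 + 18 + 1 + 0 + 33 = 56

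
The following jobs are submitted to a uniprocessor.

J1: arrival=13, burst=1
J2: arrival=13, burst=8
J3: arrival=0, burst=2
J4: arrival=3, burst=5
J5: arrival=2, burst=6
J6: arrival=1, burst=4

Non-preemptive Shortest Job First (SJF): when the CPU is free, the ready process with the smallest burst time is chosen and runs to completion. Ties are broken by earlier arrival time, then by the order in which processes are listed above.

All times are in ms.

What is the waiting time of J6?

Gantt: | J3 0-2 | J6 2-6 | J4 6-11 | J5 11-17 | J1 17-18 | J2 18-26 |
Completion: J1=18  J2=26  J3=2  J4=11  J5=17  J6=6
Waiting(J6) = turnaround − burst = 5 − 4 = 1

1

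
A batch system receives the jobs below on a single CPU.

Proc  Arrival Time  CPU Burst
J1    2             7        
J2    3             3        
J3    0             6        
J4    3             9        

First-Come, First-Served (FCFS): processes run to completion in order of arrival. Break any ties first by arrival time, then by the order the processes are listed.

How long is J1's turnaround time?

Timeline: | J3 0-6 | J1 6-13 | J2 13-16 | J4 16-25 |
Completion: J1=13  J2=16  J3=6  J4=25
Turnaround(J1) = completion − arrival = 13 − 2 = 11

11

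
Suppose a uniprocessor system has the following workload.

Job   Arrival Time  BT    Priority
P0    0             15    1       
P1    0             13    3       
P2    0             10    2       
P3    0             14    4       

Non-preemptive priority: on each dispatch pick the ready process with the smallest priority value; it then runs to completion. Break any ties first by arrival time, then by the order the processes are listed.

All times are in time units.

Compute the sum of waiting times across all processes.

78

Timeline: | P0 0-15 | P2 15-25 | P1 25-38 | P3 38-52 |
Completion: P0=15  P1=38  P2=25  P3=52
Turnaround (C−A): P0=15  P1=38  P2=25  P3=52
Waiting = turnaround − burst: P0=0, P1=25, P2=15, P3=38
Total waiting = 0 + 25 + 15 + 38 = 78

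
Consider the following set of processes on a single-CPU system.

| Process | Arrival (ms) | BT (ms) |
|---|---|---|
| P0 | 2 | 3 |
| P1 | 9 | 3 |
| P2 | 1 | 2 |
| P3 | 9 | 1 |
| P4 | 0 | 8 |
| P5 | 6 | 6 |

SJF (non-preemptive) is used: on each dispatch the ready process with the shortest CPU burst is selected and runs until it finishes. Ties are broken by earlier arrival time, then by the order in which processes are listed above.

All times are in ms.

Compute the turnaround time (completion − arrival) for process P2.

9

Schedule: | P4 0-8 | P2 8-10 | P3 10-11 | P0 11-14 | P1 14-17 | P5 17-23 |
Completion: P0=14  P1=17  P2=10  P3=11  P4=8  P5=23
Turnaround (C−A): P0=12  P1=8  P2=9  P3=2  P4=8  P5=17
Turnaround(P2) = completion − arrival = 10 − 1 = 9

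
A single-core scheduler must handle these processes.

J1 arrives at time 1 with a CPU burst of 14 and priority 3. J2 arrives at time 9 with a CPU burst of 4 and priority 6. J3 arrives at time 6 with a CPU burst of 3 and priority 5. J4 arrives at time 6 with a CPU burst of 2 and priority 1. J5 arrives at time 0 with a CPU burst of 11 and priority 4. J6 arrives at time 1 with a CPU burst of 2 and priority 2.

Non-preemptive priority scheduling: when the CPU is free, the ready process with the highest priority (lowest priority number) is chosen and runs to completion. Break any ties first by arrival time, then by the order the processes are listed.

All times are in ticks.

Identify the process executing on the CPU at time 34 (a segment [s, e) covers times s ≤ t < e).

Schedule: | J5 0-11 | J4 11-13 | J6 13-15 | J1 15-29 | J3 29-32 | J2 32-36 |
Completion: J1=29  J2=36  J3=32  J4=13  J5=11  J6=15
Turnaround (C−A): J1=28  J2=27  J3=26  J4=7  J5=11  J6=14

J2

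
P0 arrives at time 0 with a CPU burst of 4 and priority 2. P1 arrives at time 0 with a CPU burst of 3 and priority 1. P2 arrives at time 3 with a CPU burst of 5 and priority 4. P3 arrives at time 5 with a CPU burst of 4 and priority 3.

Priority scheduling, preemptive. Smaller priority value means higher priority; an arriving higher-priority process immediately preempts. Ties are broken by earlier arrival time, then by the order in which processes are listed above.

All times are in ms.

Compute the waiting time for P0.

3

Gantt: | P1 0-3 | P0 3-7 | P3 7-11 | P2 11-16 |
Completion: P0=7  P1=3  P2=16  P3=11
Turnaround (C−A): P0=7  P1=3  P2=13  P3=6
Waiting(P0) = turnaround − burst = 7 − 4 = 3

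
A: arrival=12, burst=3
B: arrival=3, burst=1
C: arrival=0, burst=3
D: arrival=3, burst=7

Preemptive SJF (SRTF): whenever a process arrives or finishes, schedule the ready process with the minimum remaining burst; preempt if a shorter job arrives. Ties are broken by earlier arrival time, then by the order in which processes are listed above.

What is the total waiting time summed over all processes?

1

Schedule: | C 0-3 | B 3-4 | D 4-11 | idle 11-12 | A 12-15 |
Completion: A=15  B=4  C=3  D=11
Turnaround (C−A): A=3  B=1  C=3  D=8
Waiting = turnaround − burst: A=0, B=0, C=0, D=1
Total waiting = 0 + 0 + 0 + 1 = 1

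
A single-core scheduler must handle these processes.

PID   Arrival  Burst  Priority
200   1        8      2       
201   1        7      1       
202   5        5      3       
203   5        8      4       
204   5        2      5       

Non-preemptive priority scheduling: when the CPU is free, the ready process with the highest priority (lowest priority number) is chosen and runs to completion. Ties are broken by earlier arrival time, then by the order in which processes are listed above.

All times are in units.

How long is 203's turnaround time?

Gantt: | idle 0-1 | 201 1-8 | 200 8-16 | 202 16-21 | 203 21-29 | 204 29-31 |
Completion: 200=16  201=8  202=21  203=29  204=31
Turnaround(203) = completion − arrival = 29 − 5 = 24

24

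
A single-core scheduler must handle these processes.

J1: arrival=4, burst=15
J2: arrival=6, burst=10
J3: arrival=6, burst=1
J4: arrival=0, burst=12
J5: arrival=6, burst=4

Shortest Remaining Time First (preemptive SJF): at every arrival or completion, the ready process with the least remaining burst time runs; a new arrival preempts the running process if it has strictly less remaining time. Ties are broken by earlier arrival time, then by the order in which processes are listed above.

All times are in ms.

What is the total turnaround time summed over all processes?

Timeline: | J4 0-6 | J3 6-7 | J5 7-11 | J4 11-17 | J2 17-27 | J1 27-42 |
Completion: J1=42  J2=27  J3=7  J4=17  J5=11
Turnaround (C−A): J1=38  J2=21  J3=1  J4=17  J5=5
Turnaround = completion − arrival: J1=38, J2=21, J3=1, J4=17, J5=5
Total turnaround = 38 + 21 + 1 + 17 + 5 = 82

82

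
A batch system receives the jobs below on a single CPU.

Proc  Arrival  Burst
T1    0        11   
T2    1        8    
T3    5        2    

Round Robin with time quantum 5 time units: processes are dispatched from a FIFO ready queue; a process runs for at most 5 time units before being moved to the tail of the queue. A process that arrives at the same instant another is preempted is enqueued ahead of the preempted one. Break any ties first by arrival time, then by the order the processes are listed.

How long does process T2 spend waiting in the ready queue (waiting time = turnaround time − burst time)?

Gantt: | T1 0-5 | T2 5-10 | T3 10-12 | T1 12-17 | T2 17-20 | T1 20-21 |
Completion: T1=21  T2=20  T3=12
Waiting(T2) = turnaround − burst = 19 − 8 = 11

11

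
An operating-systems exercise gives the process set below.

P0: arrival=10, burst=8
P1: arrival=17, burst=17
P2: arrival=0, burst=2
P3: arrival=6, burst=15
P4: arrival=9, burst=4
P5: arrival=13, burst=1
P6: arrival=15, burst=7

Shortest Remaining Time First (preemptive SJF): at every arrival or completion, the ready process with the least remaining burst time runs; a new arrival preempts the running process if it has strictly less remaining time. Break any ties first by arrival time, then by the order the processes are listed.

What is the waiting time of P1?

24

Gantt: | P2 0-2 | idle 2-6 | P3 6-9 | P4 9-13 | P5 13-14 | P0 14-22 | P6 22-29 | P3 29-41 | P1 41-58 |
Completion: P0=22  P1=58  P2=2  P3=41  P4=13  P5=14  P6=29
Waiting(P1) = turnaround − burst = 41 − 17 = 24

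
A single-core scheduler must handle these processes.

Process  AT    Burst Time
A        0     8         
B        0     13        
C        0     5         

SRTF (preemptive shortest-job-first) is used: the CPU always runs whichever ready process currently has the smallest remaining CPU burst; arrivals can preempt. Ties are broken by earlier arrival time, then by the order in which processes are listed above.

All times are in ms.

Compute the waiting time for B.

13

Gantt: | C 0-5 | A 5-13 | B 13-26 |
Completion: A=13  B=26  C=5
Turnaround (C−A): A=13  B=26  C=5
Waiting(B) = turnaround − burst = 26 − 13 = 13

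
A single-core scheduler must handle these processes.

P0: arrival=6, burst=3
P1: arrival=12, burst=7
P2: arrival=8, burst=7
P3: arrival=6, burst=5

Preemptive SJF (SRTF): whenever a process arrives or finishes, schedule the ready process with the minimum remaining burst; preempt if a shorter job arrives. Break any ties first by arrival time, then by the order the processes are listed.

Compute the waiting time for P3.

Schedule: | idle 0-6 | P0 6-9 | P3 9-14 | P2 14-21 | P1 21-28 |
Completion: P0=9  P1=28  P2=21  P3=14
Waiting(P3) = turnaround − burst = 8 − 5 = 3

3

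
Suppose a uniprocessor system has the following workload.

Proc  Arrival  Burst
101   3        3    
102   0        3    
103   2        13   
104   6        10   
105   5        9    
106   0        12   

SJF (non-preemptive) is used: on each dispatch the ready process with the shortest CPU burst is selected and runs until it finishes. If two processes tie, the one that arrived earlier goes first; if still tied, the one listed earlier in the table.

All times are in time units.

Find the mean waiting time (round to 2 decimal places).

11.67

Schedule: | 102 0-3 | 101 3-6 | 105 6-15 | 104 15-25 | 106 25-37 | 103 37-50 |
Completion: 101=6  102=3  103=50  104=25  105=15  106=37
Turnaround (C−A): 101=3  102=3  103=48  104=19  105=10  106=37
Waiting times: 101=0, 102=0, 103=35, 104=9, 105=1, 106=25
Average waiting = (0+0+35+9+1+25) / 6 = 70/6 = 11.67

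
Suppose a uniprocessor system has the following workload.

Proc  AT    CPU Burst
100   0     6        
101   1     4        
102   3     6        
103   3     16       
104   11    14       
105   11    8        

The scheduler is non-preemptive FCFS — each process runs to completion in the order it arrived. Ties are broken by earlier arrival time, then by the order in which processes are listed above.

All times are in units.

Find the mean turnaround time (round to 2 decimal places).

Timeline: | 100 0-6 | 101 6-10 | 102 10-16 | 103 16-32 | 104 32-46 | 105 46-54 |
Completion: 100=6  101=10  102=16  103=32  104=46  105=54
Turnaround (C−A): 100=6  101=9  102=13  103=29  104=35  105=43
Turnaround times: 100=6, 101=9, 102=13, 103=29, 104=35, 105=43
Average turnaround = (6+9+13+29+35+43) / 6 = 135/6 = 22.50

22.50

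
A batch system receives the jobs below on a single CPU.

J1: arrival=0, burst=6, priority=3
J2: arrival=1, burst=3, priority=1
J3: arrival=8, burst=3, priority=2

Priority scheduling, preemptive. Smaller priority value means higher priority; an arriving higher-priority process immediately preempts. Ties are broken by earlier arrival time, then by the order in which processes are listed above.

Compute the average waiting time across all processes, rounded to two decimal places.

Gantt: | J1 0-1 | J2 1-4 | J1 4-8 | J3 8-11 | J1 11-12 |
Completion: J1=12  J2=4  J3=11
Turnaround (C−A): J1=12  J2=3  J3=3
Waiting times: J1=6, J2=0, J3=0
Average waiting = (6+0+0) / 3 = 6/3 = 2.00

2.00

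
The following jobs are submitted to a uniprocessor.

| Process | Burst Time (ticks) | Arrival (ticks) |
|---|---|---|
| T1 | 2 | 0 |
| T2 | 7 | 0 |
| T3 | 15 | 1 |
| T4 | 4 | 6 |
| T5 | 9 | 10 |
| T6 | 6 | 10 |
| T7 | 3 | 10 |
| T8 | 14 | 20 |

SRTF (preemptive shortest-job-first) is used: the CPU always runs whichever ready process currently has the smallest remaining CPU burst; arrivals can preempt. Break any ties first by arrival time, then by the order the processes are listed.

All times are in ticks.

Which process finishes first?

T1

Timeline: | T1 0-2 | T2 2-9 | T4 9-13 | T7 13-16 | T6 16-22 | T5 22-31 | T8 31-45 | T3 45-60 |
Completion: T1=2  T2=9  T3=60  T4=13  T5=31  T6=22  T7=16  T8=45
Turnaround (C−A): T1=2  T2=9  T3=59  T4=7  T5=21  T6=12  T7=6  T8=25
Finish order: T1 → T2 → T4 → T7 → T6 → T5 → T8 → T3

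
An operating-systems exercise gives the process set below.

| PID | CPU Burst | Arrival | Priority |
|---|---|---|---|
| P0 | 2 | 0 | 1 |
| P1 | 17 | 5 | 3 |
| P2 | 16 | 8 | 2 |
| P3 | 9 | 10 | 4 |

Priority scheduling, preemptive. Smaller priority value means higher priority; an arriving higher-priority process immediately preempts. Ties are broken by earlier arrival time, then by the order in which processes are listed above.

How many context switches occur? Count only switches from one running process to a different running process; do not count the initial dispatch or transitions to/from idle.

Timeline: | P0 0-2 | idle 2-5 | P1 5-8 | P2 8-24 | P1 24-38 | P3 38-47 |
Completion: P0=2  P1=38  P2=24  P3=47

3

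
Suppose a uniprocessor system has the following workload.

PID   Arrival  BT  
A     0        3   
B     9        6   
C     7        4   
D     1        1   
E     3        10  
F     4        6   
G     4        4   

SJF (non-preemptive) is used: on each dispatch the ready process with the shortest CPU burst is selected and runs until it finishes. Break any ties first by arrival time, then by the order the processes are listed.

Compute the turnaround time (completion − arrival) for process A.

Schedule: | A 0-3 | D 3-4 | G 4-8 | C 8-12 | F 12-18 | B 18-24 | E 24-34 |
Completion: A=3  B=24  C=12  D=4  E=34  F=18  G=8
Turnaround (C−A): A=3  B=15  C=5  D=3  E=31  F=14  G=4
Turnaround(A) = completion − arrival = 3 − 0 = 3

3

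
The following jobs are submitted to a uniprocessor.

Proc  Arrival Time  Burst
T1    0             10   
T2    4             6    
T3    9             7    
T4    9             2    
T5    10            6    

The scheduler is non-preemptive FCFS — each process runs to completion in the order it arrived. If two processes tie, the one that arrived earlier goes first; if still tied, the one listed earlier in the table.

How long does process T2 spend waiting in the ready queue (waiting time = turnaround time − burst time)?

Timeline: | T1 0-10 | T2 10-16 | T3 16-23 | T4 23-25 | T5 25-31 |
Completion: T1=10  T2=16  T3=23  T4=25  T5=31
Waiting(T2) = turnaround − burst = 12 − 6 = 6

6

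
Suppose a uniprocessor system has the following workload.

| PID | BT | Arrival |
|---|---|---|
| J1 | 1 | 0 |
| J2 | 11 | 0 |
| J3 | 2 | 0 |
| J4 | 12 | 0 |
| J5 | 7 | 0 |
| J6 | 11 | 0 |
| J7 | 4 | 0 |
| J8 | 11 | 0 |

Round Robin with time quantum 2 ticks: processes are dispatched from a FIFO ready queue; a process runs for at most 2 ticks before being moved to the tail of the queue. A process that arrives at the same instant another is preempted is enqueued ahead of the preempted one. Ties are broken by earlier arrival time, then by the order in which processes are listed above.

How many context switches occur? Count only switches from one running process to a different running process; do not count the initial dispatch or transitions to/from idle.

Schedule: | J1 0-1 | J2 1-3 | J3 3-5 | J4 5-7 | J5 7-9 | J6 9-11 | J7 11-13 | J8 13-15 | J2 15-17 | J4 17-19 | J5 19-21 | J6 21-23 | J7 23-25 | J8 25-27 | J2 27-29 | J4 29-31 | J5 31-33 | J6 33-35 | J8 35-37 | J2 37-39 | J4 39-41 | J5 41-42 | J6 42-44 | J8 44-46 | J2 46-48 | J4 48-50 | J6 50-52 | J8 52-54 | J2 54-55 | J4 55-57 | J6 57-58 | J8 58-59 |
Completion: J1=1  J2=55  J3=5  J4=57  J5=42  J6=58  J7=25  J8=59
Turnaround (C−A): J1=1  J2=55  J3=5  J4=57  J5=42  J6=58  J7=25  J8=59

31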